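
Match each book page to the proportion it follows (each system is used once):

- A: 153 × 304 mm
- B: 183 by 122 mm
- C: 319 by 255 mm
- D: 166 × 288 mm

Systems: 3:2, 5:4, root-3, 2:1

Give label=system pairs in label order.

A=2:1, B=3:2, C=5:4, D=root-3

A = 304/153 ≈ 1.987 → 2:1 (2.000)
B = 183/122 ≈ 1.500 → 3:2 (1.500)
C = 319/255 ≈ 1.251 → 5:4 (1.250)
D = 288/166 ≈ 1.735 → root-3 (1.732)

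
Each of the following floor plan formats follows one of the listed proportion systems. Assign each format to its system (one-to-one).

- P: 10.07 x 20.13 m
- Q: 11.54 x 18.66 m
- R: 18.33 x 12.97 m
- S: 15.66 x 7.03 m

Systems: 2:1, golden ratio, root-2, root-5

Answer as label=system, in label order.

Ratios: P ≈ 1.999; Q ≈ 1.617; R ≈ 1.413; S ≈ 2.228.
Targets: 2:1 ≈ 2.000; golden ratio ≈ 1.618; root-2 ≈ 1.414; root-5 ≈ 2.236.

P=2:1, Q=golden ratio, R=root-2, S=root-5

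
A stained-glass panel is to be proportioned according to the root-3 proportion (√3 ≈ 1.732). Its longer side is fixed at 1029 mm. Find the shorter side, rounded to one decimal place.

594.1 mm

root-3 ≈ 1.73205.
Shorter side = 1029 ÷ 1.73205 ≈ 594.094 → 594.1 mm.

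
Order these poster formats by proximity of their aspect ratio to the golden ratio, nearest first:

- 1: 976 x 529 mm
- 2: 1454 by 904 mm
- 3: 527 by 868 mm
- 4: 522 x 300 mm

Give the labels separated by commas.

Ratios: 1 = 976 / 529 ≈ 1.845; 2 = 1454 / 904 ≈ 1.608; 3 = 868 / 527 ≈ 1.647; 4 = 522 / 300 ≈ 1.740.
|Δ from 1.618|: 1 0.227; 2 0.010; 3 0.029; 4 0.122.

2, 3, 4, 1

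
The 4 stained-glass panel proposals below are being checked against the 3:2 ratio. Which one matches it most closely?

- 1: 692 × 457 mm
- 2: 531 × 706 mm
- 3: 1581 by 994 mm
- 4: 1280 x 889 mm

1

Target 3:2 ≈ 1.500.
1: 1.514 (Δ0.014)  2: 1.330 (Δ0.170)  3: 1.591 (Δ0.091)  4: 1.440 (Δ0.060)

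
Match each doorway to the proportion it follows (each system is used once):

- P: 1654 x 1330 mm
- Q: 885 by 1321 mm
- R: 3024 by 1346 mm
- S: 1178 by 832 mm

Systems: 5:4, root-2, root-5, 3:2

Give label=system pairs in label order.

P=5:4, Q=3:2, R=root-5, S=root-2

Ratios: P ≈ 1.244; Q ≈ 1.493; R ≈ 2.247; S ≈ 1.416.
Targets: 5:4 ≈ 1.250; root-2 ≈ 1.414; root-5 ≈ 2.236; 3:2 ≈ 1.500.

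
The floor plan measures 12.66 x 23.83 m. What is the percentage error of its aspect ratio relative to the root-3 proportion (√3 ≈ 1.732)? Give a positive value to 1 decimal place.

Ratio = 23.83 / 12.66 ≈ 1.8823.
Ideal root-3 ≈ 1.7321. |1.8823 − 1.7321| / 1.7321 ≈ 8.67% → 8.7%.

8.7%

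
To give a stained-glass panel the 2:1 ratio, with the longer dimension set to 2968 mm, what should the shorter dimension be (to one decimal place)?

1484.0 mm

2:1 = 2.00000.
Shorter side = 2968 ÷ 2.00000 ≈ 1484.000 → 1484.0 mm.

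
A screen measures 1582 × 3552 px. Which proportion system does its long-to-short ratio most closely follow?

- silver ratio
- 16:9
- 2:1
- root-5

Ratio = 3552 / 1582 ≈ 2.245.
Distances: silver ratio 2.414 (Δ 0.169); 16:9 1.778 (Δ 0.467); 2:1 2.000 (Δ 0.245); root-5 2.236 (Δ 0.009).

root-5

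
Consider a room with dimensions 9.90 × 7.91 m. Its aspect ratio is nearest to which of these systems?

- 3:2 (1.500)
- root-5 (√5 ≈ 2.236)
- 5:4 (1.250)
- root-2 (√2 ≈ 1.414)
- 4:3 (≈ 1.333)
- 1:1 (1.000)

9.90/7.91 ≈ 1.252. Nearest candidates are 5:4 (1.250, off by 0.002) and 4:3 (1.333, off by 0.081).

5:4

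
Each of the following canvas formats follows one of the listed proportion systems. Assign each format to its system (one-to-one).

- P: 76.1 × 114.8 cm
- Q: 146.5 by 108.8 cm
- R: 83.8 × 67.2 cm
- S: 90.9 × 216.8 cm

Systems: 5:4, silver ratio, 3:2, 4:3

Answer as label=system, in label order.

P=3:2, Q=4:3, R=5:4, S=silver ratio

P = 114.8/76.1 ≈ 1.509 → 3:2 (1.500)
Q = 146.5/108.8 ≈ 1.347 → 4:3 (1.333)
R = 83.8/67.2 ≈ 1.247 → 5:4 (1.250)
S = 216.8/90.9 ≈ 2.385 → silver ratio (2.414)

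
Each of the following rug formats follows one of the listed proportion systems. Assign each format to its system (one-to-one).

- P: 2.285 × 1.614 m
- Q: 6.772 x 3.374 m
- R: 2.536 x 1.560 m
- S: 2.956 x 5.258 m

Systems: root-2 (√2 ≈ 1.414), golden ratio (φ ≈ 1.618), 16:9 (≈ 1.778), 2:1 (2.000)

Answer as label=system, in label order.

Ratios: P ≈ 1.416; Q ≈ 2.007; R ≈ 1.626; S ≈ 1.779.
Targets: root-2 ≈ 1.414; golden ratio ≈ 1.618; 16:9 ≈ 1.778; 2:1 ≈ 2.000.

P=root-2, Q=2:1, R=golden ratio, S=16:9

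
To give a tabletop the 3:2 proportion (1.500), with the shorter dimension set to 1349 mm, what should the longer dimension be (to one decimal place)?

3:2 = 1.50000.
Longer side = 1349 × 1.50000 ≈ 2023.500 → 2023.5 mm.

2023.5 mm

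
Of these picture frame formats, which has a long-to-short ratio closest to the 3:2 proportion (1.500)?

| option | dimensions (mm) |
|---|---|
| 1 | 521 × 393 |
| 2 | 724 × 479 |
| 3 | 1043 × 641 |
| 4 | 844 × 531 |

Ratios (long/short): 1 ≈ 1.326; 2 ≈ 1.511; 3 ≈ 1.627; 4 ≈ 1.589.
3:2 ≈ 1.500; option 2 is nearest (Δ 0.011).

2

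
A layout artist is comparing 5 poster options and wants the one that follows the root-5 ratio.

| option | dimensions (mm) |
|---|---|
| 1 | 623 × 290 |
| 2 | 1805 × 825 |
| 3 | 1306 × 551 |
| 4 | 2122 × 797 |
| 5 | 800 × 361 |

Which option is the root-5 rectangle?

5

Ratios (long/short): 1 ≈ 2.148; 2 ≈ 2.188; 3 ≈ 2.370; 4 ≈ 2.662; 5 ≈ 2.216.
root-5 ≈ 2.236; option 5 is nearest (Δ 0.020).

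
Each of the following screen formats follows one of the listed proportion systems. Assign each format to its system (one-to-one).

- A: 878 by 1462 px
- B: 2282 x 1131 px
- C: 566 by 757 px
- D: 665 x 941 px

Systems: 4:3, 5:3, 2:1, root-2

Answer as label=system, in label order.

Ratios: A ≈ 1.665; B ≈ 2.018; C ≈ 1.337; D ≈ 1.415.
Targets: 4:3 ≈ 1.333; 5:3 ≈ 1.667; 2:1 ≈ 2.000; root-2 ≈ 1.414.

A=5:3, B=2:1, C=4:3, D=root-2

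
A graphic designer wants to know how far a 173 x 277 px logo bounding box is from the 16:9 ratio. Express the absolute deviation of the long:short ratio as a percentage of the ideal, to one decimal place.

Ratio = 277 / 173 ≈ 1.6012.
Ideal 16:9 ≈ 1.7778. |1.6012 − 1.7778| / 1.7778 ≈ 9.93% → 9.9%.

9.9%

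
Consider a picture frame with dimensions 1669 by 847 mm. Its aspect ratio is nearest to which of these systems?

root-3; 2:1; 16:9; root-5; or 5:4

2:1

Ratio = 1669 / 847 ≈ 1.970.
Distances: root-3 1.732 (Δ 0.238); 2:1 2.000 (Δ 0.030); 16:9 1.778 (Δ 0.192); root-5 2.236 (Δ 0.266); 5:4 1.250 (Δ 0.720).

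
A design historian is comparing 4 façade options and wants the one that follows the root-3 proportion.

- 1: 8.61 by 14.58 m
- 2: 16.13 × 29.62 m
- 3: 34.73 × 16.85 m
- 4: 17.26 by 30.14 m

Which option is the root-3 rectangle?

4

Target root-3 ≈ 1.732.
1: 1.693 (Δ0.039)  2: 1.836 (Δ0.104)  3: 2.061 (Δ0.329)  4: 1.746 (Δ0.014)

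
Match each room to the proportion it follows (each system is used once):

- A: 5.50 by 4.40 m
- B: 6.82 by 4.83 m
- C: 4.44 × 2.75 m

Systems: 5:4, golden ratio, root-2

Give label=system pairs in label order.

A=5:4, B=root-2, C=golden ratio

Ratios: A ≈ 1.250; B ≈ 1.412; C ≈ 1.615.
Targets: 5:4 ≈ 1.250; golden ratio ≈ 1.618; root-2 ≈ 1.414.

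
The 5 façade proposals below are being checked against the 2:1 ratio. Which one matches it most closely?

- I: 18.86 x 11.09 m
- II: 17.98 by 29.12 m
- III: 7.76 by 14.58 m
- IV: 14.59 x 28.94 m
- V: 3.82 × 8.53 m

Target 2:1 ≈ 2.000.
I: 1.701 (Δ0.299)  II: 1.620 (Δ0.380)  III: 1.879 (Δ0.121)  IV: 1.984 (Δ0.016)  V: 2.233 (Δ0.233)

IV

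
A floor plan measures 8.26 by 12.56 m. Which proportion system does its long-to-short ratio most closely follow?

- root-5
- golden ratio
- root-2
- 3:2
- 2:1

Ratio = 12.56 / 8.26 ≈ 1.521.
Distances: root-5 2.236 (Δ 0.715); golden ratio 1.618 (Δ 0.097); root-2 1.414 (Δ 0.107); 3:2 1.500 (Δ 0.021); 2:1 2.000 (Δ 0.479).

3:2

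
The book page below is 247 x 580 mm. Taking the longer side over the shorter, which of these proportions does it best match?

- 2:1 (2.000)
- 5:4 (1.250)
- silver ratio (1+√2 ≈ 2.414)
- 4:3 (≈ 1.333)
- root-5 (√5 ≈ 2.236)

580/247 ≈ 2.348. Nearest candidates are silver ratio (2.414, off by 0.066) and root-5 (2.236, off by 0.112).

silver ratio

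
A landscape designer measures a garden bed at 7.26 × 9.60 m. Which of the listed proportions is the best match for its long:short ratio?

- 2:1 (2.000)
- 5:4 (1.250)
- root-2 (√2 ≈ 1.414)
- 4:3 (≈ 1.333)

4:3

Ratio = 9.60 / 7.26 ≈ 1.322.
Distances: 2:1 2.000 (Δ 0.678); 5:4 1.250 (Δ 0.072); root-2 1.414 (Δ 0.092); 4:3 1.333 (Δ 0.011).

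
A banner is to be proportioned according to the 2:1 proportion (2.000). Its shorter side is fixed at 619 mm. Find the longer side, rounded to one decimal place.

1238.0 mm

2:1 = 2.00000.
Longer side = 619 × 2.00000 ≈ 1238.000 → 1238.0 mm.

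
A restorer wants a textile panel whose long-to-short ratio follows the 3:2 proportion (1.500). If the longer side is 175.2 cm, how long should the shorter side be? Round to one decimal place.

116.8 cm

3:2 = 1.50000.
Shorter side = 175.2 ÷ 1.50000 ≈ 116.800 → 116.8 cm.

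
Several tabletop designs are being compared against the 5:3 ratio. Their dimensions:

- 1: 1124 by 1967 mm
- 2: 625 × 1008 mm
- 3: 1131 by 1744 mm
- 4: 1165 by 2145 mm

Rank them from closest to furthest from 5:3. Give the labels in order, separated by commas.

Ratios: 1 = 1967 / 1124 ≈ 1.750; 2 = 1008 / 625 ≈ 1.613; 3 = 1744 / 1131 ≈ 1.542; 4 = 2145 / 1165 ≈ 1.841.
|Δ from 1.667|: 1 0.083; 2 0.054; 3 0.125; 4 0.174.

2, 1, 3, 4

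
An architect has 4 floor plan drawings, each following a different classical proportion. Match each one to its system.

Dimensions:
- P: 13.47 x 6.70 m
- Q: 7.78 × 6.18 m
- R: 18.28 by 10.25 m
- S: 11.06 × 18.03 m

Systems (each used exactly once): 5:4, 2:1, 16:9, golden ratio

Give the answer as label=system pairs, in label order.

Ratios: P ≈ 2.010; Q ≈ 1.259; R ≈ 1.783; S ≈ 1.630.
Targets: 5:4 ≈ 1.250; 2:1 ≈ 2.000; 16:9 ≈ 1.778; golden ratio ≈ 1.618.

P=2:1, Q=5:4, R=16:9, S=golden ratio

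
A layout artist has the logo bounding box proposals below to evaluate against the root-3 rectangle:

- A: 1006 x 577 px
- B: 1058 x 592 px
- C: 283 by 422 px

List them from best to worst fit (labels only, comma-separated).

A, B, C

A: 1006/577 ≈ 1.744 → |1.744 − 1.732| = 0.012
B: 1058/592 ≈ 1.787 → |1.787 − 1.732| = 0.055
C: 422/283 ≈ 1.491 → |1.491 − 1.732| = 0.241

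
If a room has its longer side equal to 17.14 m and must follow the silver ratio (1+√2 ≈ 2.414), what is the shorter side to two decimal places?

silver ratio ≈ 2.41421.
Shorter side = 17.14 ÷ 2.41421 ≈ 7.0996 → 7.10 m.

7.10 m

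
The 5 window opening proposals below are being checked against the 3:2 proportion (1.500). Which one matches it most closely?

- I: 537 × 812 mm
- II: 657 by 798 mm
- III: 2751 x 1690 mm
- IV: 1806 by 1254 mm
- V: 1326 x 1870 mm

Ratios (long/short): I ≈ 1.512; II ≈ 1.215; III ≈ 1.628; IV ≈ 1.440; V ≈ 1.410.
3:2 ≈ 1.500; option I is nearest (Δ 0.012).

I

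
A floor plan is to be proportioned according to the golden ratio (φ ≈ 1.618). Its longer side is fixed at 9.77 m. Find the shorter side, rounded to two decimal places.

6.04 m

golden ratio ≈ 1.61803.
Shorter side = 9.77 ÷ 1.61803 ≈ 6.0382 → 6.04 m.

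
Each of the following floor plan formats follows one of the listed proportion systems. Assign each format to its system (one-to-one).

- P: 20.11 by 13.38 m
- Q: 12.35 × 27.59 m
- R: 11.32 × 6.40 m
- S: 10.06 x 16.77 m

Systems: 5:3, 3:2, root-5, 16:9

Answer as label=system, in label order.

P = 20.11/13.38 ≈ 1.503 → 3:2 (1.500)
Q = 27.59/12.35 ≈ 2.234 → root-5 (2.236)
R = 11.32/6.40 ≈ 1.769 → 16:9 (1.778)
S = 16.77/10.06 ≈ 1.667 → 5:3 (1.667)

P=3:2, Q=root-5, R=16:9, S=5:3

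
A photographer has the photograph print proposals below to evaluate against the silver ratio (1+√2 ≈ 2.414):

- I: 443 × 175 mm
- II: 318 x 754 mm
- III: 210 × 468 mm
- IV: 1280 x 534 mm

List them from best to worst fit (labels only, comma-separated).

IV, II, I, III

Ratios: I = 443 / 175 ≈ 2.531; II = 754 / 318 ≈ 2.371; III = 468 / 210 ≈ 2.229; IV = 1280 / 534 ≈ 2.397.
|Δ from 2.414|: I 0.117; II 0.043; III 0.185; IV 0.017.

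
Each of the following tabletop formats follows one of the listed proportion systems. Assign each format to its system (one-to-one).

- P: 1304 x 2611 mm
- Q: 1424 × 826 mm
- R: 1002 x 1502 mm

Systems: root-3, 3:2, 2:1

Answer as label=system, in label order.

P = 2611/1304 ≈ 2.002 → 2:1 (2.000)
Q = 1424/826 ≈ 1.724 → root-3 (1.732)
R = 1502/1002 ≈ 1.499 → 3:2 (1.500)

P=2:1, Q=root-3, R=3:2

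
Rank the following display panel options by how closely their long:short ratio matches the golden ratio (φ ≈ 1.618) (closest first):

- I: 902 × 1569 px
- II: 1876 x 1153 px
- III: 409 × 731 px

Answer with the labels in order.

II, I, III

Ratios: I = 1569 / 902 ≈ 1.739; II = 1876 / 1153 ≈ 1.627; III = 731 / 409 ≈ 1.787.
|Δ from 1.618|: I 0.121; II 0.009; III 0.169.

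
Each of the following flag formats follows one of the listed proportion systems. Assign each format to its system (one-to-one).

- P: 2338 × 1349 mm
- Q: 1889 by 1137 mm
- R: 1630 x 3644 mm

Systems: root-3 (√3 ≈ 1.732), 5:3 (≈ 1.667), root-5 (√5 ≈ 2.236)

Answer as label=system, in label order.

P = 2338/1349 ≈ 1.733 → root-3 (1.732)
Q = 1889/1137 ≈ 1.661 → 5:3 (1.667)
R = 3644/1630 ≈ 2.236 → root-5 (2.236)

P=root-3, Q=5:3, R=root-5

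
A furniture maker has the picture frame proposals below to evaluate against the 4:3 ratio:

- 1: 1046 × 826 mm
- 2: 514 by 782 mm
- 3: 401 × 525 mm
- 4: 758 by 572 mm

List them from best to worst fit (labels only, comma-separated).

1: 1046/826 ≈ 1.266 → |1.266 − 1.333| = 0.067
2: 782/514 ≈ 1.521 → |1.521 − 1.333| = 0.188
3: 525/401 ≈ 1.309 → |1.309 − 1.333| = 0.024
4: 758/572 ≈ 1.325 → |1.325 − 1.333| = 0.008

4, 3, 1, 2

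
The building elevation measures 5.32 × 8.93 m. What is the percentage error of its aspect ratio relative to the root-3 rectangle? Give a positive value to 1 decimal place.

3.1%

Ratio = 8.93 / 5.32 ≈ 1.6786.
Ideal root-3 ≈ 1.7321. |1.6786 − 1.7321| / 1.7321 ≈ 3.09% → 3.1%.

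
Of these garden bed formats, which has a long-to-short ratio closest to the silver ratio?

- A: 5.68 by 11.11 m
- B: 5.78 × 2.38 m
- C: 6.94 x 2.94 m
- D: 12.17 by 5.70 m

Ratios (long/short): A ≈ 1.956; B ≈ 2.429; C ≈ 2.361; D ≈ 2.135.
silver ratio ≈ 2.414; option B is nearest (Δ 0.015).

B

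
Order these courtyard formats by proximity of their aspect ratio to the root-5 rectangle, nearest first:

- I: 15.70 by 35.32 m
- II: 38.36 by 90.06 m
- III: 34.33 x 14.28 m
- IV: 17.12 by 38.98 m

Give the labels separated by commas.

I: 35.32/15.70 ≈ 2.250 → |2.250 − 2.236| = 0.014
II: 90.06/38.36 ≈ 2.348 → |2.348 − 2.236| = 0.112
III: 34.33/14.28 ≈ 2.404 → |2.404 − 2.236| = 0.168
IV: 38.98/17.12 ≈ 2.277 → |2.277 − 2.236| = 0.041

I, IV, II, III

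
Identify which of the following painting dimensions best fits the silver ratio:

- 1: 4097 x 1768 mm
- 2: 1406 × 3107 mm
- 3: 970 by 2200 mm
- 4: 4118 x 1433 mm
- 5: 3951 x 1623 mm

5

Ratios (long/short): 1 ≈ 2.317; 2 ≈ 2.210; 3 ≈ 2.268; 4 ≈ 2.874; 5 ≈ 2.434.
silver ratio ≈ 2.414; option 5 is nearest (Δ 0.020).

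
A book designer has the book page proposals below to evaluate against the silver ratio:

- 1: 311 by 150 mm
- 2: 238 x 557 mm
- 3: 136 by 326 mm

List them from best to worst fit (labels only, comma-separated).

Ratios: 1 = 311 / 150 ≈ 2.073; 2 = 557 / 238 ≈ 2.340; 3 = 326 / 136 ≈ 2.397.
|Δ from 2.414|: 1 0.341; 2 0.074; 3 0.017.

3, 2, 1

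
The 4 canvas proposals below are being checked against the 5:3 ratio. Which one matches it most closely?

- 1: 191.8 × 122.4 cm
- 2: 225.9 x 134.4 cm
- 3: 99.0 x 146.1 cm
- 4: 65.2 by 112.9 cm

2

Target 5:3 ≈ 1.667.
1: 1.567 (Δ0.100)  2: 1.681 (Δ0.014)  3: 1.476 (Δ0.191)  4: 1.732 (Δ0.065)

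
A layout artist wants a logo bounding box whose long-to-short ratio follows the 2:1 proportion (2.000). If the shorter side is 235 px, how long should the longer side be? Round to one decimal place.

2:1 = 2.00000.
Longer side = 235 × 2.00000 ≈ 470.000 → 470.0 px.

470.0 px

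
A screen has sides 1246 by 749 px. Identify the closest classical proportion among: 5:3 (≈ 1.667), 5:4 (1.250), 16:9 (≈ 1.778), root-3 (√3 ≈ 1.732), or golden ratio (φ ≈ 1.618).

Ratio = 1246 / 749 ≈ 1.664.
Distances: 5:3 1.667 (Δ 0.003); 5:4 1.250 (Δ 0.414); 16:9 1.778 (Δ 0.114); root-3 1.732 (Δ 0.068); golden ratio 1.618 (Δ 0.046).

5:3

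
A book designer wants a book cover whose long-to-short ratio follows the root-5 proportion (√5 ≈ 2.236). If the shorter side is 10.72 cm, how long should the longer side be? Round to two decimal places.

23.97 cm

root-5 ≈ 2.23607.
Longer side = 10.72 × 2.23607 ≈ 23.9707 → 23.97 cm.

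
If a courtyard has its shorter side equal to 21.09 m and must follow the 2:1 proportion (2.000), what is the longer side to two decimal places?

2:1 = 2.00000.
Longer side = 21.09 × 2.00000 ≈ 42.1800 → 42.18 m.

42.18 m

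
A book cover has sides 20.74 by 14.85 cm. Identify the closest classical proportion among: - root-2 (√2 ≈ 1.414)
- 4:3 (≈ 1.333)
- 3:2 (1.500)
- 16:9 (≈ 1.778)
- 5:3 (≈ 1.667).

root-2

Ratio = 20.74 / 14.85 ≈ 1.397.
Distances: root-2 1.414 (Δ 0.017); 4:3 1.333 (Δ 0.064); 3:2 1.500 (Δ 0.103); 16:9 1.778 (Δ 0.381); 5:3 1.667 (Δ 0.270).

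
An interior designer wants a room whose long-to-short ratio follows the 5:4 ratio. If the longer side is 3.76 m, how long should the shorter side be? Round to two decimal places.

3.01 m

5:4 = 1.25000.
Shorter side = 3.76 ÷ 1.25000 ≈ 3.0080 → 3.01 m.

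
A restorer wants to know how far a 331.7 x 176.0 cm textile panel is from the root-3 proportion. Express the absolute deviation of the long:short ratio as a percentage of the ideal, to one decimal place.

8.8%

Ratio = 331.7 / 176.0 ≈ 1.8847.
Ideal root-3 ≈ 1.7321. |1.8847 − 1.7321| / 1.7321 ≈ 8.81% → 8.8%.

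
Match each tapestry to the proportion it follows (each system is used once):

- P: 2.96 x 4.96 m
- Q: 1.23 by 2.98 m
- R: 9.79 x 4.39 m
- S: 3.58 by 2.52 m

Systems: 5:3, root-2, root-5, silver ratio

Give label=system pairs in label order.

Ratios: P ≈ 1.676; Q ≈ 2.423; R ≈ 2.230; S ≈ 1.421.
Targets: 5:3 ≈ 1.667; root-2 ≈ 1.414; root-5 ≈ 2.236; silver ratio ≈ 2.414.

P=5:3, Q=silver ratio, R=root-5, S=root-2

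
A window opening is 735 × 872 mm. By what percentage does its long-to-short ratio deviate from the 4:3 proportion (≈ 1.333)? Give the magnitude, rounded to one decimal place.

Ratio = 872 / 735 ≈ 1.1864.
Ideal 4:3 ≈ 1.3333. |1.1864 − 1.3333| / 1.3333 ≈ 11.02% → 11.0%.

11.0%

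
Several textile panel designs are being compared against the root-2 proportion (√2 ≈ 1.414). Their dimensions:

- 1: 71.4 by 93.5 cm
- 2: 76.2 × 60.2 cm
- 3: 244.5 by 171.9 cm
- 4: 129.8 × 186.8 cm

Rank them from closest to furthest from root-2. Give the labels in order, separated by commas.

Ratios: 1 = 93.5 / 71.4 ≈ 1.310; 2 = 76.2 / 60.2 ≈ 1.266; 3 = 244.5 / 171.9 ≈ 1.422; 4 = 186.8 / 129.8 ≈ 1.439.
|Δ from 1.414|: 1 0.104; 2 0.148; 3 0.008; 4 0.025.

3, 4, 1, 2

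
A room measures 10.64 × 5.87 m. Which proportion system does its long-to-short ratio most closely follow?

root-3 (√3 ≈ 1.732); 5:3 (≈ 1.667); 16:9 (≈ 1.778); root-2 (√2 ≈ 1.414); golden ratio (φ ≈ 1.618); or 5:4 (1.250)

16:9

Ratio = 10.64 / 5.87 ≈ 1.813.
Distances: root-3 1.732 (Δ 0.081); 5:3 1.667 (Δ 0.146); 16:9 1.778 (Δ 0.035); root-2 1.414 (Δ 0.399); golden ratio 1.618 (Δ 0.195); 5:4 1.250 (Δ 0.563).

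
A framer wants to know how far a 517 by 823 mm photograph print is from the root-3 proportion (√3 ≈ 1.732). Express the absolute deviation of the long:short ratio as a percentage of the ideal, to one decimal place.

Ratio = 823 / 517 ≈ 1.5919.
Ideal root-3 ≈ 1.7321. |1.5919 − 1.7321| / 1.7321 ≈ 8.09% → 8.1%.

8.1%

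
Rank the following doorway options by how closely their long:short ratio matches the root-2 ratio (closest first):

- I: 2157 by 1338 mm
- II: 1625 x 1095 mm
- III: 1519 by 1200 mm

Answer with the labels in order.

I: 2157/1338 ≈ 1.612 → |1.612 − 1.414| = 0.198
II: 1625/1095 ≈ 1.484 → |1.484 − 1.414| = 0.070
III: 1519/1200 ≈ 1.266 → |1.266 − 1.414| = 0.148

II, III, I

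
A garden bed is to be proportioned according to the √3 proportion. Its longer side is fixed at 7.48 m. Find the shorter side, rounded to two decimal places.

4.32 m

root-3 ≈ 1.73205.
Shorter side = 7.48 ÷ 1.73205 ≈ 4.3186 → 4.32 m.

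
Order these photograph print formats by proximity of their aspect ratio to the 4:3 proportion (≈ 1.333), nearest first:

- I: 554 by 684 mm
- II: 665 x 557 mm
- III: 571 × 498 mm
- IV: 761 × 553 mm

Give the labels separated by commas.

I: 684/554 ≈ 1.235 → |1.235 − 1.333| = 0.098
II: 665/557 ≈ 1.194 → |1.194 − 1.333| = 0.139
III: 571/498 ≈ 1.147 → |1.147 − 1.333| = 0.186
IV: 761/553 ≈ 1.376 → |1.376 − 1.333| = 0.043

IV, I, II, III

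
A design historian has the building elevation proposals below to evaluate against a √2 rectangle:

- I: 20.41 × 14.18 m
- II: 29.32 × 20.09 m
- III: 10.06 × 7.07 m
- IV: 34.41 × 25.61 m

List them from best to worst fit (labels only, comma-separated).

III, I, II, IV

I: 20.41/14.18 ≈ 1.439 → |1.439 − 1.414| = 0.025
II: 29.32/20.09 ≈ 1.459 → |1.459 − 1.414| = 0.045
III: 10.06/7.07 ≈ 1.423 → |1.423 − 1.414| = 0.009
IV: 34.41/25.61 ≈ 1.344 → |1.344 − 1.414| = 0.070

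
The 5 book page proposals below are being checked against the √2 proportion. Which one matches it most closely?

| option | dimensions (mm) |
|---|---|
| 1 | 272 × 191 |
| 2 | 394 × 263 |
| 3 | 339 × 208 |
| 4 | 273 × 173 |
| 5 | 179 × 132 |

1

Ratios (long/short): 1 ≈ 1.424; 2 ≈ 1.498; 3 ≈ 1.630; 4 ≈ 1.578; 5 ≈ 1.356.
root-2 ≈ 1.414; option 1 is nearest (Δ 0.010).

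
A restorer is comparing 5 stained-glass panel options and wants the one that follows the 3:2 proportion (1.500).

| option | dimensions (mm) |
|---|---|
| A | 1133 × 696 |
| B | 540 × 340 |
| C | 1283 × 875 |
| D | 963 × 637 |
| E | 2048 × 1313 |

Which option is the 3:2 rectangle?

D

Target 3:2 ≈ 1.500.
A: 1.628 (Δ0.128)  B: 1.588 (Δ0.088)  C: 1.466 (Δ0.034)  D: 1.512 (Δ0.012)  E: 1.560 (Δ0.060)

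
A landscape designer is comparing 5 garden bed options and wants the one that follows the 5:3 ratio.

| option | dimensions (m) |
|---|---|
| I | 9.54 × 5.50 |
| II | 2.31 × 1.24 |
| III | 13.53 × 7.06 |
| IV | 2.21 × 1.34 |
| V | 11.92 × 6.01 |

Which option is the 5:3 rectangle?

IV

Target 5:3 ≈ 1.667.
I: 1.735 (Δ0.068)  II: 1.863 (Δ0.196)  III: 1.916 (Δ0.249)  IV: 1.649 (Δ0.018)  V: 1.983 (Δ0.316)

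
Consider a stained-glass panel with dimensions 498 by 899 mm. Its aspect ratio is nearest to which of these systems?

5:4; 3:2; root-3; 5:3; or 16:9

Ratio = 899 / 498 ≈ 1.805.
Distances: 5:4 1.250 (Δ 0.555); 3:2 1.500 (Δ 0.305); root-3 1.732 (Δ 0.073); 5:3 1.667 (Δ 0.138); 16:9 1.778 (Δ 0.027).

16:9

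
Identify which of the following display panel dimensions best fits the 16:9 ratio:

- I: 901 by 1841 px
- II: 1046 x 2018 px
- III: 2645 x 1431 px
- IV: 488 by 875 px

IV

Target 16:9 ≈ 1.778.
I: 2.043 (Δ0.265)  II: 1.929 (Δ0.151)  III: 1.848 (Δ0.070)  IV: 1.793 (Δ0.015)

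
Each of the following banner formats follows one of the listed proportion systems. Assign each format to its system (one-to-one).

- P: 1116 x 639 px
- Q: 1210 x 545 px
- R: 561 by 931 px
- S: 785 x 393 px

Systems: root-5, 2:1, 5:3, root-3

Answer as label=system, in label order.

P = 1116/639 ≈ 1.746 → root-3 (1.732)
Q = 1210/545 ≈ 2.220 → root-5 (2.236)
R = 931/561 ≈ 1.660 → 5:3 (1.667)
S = 785/393 ≈ 1.997 → 2:1 (2.000)

P=root-3, Q=root-5, R=5:3, S=2:1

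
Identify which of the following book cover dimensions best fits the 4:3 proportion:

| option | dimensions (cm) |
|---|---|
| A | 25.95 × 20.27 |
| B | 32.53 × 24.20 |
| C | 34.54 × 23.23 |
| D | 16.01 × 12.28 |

B

Ratios (long/short): A ≈ 1.280; B ≈ 1.344; C ≈ 1.487; D ≈ 1.304.
4:3 ≈ 1.333; option B is nearest (Δ 0.011).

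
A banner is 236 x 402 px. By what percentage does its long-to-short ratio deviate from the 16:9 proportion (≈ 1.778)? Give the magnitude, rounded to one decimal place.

Ratio = 402 / 236 ≈ 1.7034.
Ideal 16:9 ≈ 1.7778. |1.7034 − 1.7778| / 1.7778 ≈ 4.18% → 4.2%.

4.2%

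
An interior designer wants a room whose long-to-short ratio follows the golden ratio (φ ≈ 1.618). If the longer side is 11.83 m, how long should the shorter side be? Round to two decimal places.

golden ratio ≈ 1.61803.
Shorter side = 11.83 ÷ 1.61803 ≈ 7.3114 → 7.31 m.

7.31 m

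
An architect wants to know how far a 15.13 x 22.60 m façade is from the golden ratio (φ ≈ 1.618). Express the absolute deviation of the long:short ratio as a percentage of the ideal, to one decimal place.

Ratio = 22.60 / 15.13 ≈ 1.4937.
Ideal golden ratio ≈ 1.6180. |1.4937 − 1.6180| / 1.6180 ≈ 7.68% → 7.7%.

7.7%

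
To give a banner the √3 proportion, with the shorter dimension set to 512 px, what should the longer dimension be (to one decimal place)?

886.8 px

root-3 ≈ 1.73205.
Longer side = 512 × 1.73205 ≈ 886.810 → 886.8 px.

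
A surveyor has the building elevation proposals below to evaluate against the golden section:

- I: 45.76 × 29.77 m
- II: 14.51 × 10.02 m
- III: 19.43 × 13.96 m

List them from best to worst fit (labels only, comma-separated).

Ratios: I = 45.76 / 29.77 ≈ 1.537; II = 14.51 / 10.02 ≈ 1.448; III = 19.43 / 13.96 ≈ 1.392.
|Δ from 1.618|: I 0.081; II 0.170; III 0.226.

I, II, III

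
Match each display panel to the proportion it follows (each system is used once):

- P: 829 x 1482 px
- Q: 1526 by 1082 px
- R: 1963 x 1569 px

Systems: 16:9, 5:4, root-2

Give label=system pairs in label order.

P = 1482/829 ≈ 1.788 → 16:9 (1.778)
Q = 1526/1082 ≈ 1.410 → root-2 (1.414)
R = 1963/1569 ≈ 1.251 → 5:4 (1.250)

P=16:9, Q=root-2, R=5:4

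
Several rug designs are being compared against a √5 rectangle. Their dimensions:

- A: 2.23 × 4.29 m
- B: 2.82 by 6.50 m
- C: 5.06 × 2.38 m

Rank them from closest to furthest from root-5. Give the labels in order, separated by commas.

Ratios: A = 4.29 / 2.23 ≈ 1.924; B = 6.50 / 2.82 ≈ 2.305; C = 5.06 / 2.38 ≈ 2.126.
|Δ from 2.236|: A 0.312; B 0.069; C 0.110.

B, C, A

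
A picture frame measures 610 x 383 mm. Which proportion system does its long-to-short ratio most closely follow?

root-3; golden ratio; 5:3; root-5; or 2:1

golden ratio

Ratio = 610 / 383 ≈ 1.593.
Distances: root-3 1.732 (Δ 0.139); golden ratio 1.618 (Δ 0.025); 5:3 1.667 (Δ 0.074); root-5 2.236 (Δ 0.643); 2:1 2.000 (Δ 0.407).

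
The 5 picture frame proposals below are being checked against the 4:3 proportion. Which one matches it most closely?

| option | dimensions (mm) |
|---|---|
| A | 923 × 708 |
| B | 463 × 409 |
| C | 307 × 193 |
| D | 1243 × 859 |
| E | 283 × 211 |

E

Target 4:3 ≈ 1.333.
A: 1.304 (Δ0.029)  B: 1.132 (Δ0.201)  C: 1.591 (Δ0.258)  D: 1.447 (Δ0.114)  E: 1.341 (Δ0.008)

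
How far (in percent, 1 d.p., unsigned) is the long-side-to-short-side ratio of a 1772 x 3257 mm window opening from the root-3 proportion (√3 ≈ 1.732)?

6.1%

Ratio = 3257 / 1772 ≈ 1.8380.
Ideal root-3 ≈ 1.7321. |1.8380 − 1.7321| / 1.7321 ≈ 6.11% → 6.1%.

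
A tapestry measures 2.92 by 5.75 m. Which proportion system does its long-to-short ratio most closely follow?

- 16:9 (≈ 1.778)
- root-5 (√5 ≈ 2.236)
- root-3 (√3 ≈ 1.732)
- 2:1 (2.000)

5.75/2.92 ≈ 1.969. Nearest candidates are 2:1 (2.000, off by 0.031) and 16:9 (1.778, off by 0.191).

2:1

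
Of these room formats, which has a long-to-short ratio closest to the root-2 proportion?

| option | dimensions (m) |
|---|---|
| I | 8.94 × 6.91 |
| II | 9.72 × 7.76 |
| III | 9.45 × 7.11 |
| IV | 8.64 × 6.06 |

IV

Ratios (long/short): I ≈ 1.294; II ≈ 1.253; III ≈ 1.329; IV ≈ 1.426.
root-2 ≈ 1.414; option IV is nearest (Δ 0.012).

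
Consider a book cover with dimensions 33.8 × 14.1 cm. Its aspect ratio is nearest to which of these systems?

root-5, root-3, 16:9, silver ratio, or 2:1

Ratio = 33.8 / 14.1 ≈ 2.397.
Distances: root-5 2.236 (Δ 0.161); root-3 1.732 (Δ 0.665); 16:9 1.778 (Δ 0.619); silver ratio 2.414 (Δ 0.017); 2:1 2.000 (Δ 0.397).

silver ratio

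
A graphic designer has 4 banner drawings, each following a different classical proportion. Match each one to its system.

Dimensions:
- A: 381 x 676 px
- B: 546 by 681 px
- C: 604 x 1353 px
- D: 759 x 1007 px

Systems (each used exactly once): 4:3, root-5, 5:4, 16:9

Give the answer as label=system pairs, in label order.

A=16:9, B=5:4, C=root-5, D=4:3

A = 676/381 ≈ 1.774 → 16:9 (1.778)
B = 681/546 ≈ 1.247 → 5:4 (1.250)
C = 1353/604 ≈ 2.240 → root-5 (2.236)
D = 1007/759 ≈ 1.327 → 4:3 (1.333)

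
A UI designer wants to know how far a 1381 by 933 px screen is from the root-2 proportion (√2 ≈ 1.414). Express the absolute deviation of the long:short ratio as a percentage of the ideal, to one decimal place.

Ratio = 1381 / 933 ≈ 1.4802.
Ideal root-2 ≈ 1.4142. |1.4802 − 1.4142| / 1.4142 ≈ 4.67% → 4.7%.

4.7%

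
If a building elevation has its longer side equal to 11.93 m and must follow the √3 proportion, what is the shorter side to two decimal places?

6.89 m

root-3 ≈ 1.73205.
Shorter side = 11.93 ÷ 1.73205 ≈ 6.8878 → 6.89 m.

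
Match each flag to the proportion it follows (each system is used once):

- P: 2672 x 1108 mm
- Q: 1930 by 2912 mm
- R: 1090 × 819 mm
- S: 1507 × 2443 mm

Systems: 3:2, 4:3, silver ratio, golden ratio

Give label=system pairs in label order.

Ratios: P ≈ 2.412; Q ≈ 1.509; R ≈ 1.331; S ≈ 1.621.
Targets: 3:2 ≈ 1.500; 4:3 ≈ 1.333; silver ratio ≈ 2.414; golden ratio ≈ 1.618.

P=silver ratio, Q=3:2, R=4:3, S=golden ratio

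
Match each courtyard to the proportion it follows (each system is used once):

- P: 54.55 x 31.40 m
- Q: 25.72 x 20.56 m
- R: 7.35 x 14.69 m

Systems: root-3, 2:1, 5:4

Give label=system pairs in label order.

Ratios: P ≈ 1.737; Q ≈ 1.251; R ≈ 1.999.
Targets: root-3 ≈ 1.732; 2:1 ≈ 2.000; 5:4 ≈ 1.250.

P=root-3, Q=5:4, R=2:1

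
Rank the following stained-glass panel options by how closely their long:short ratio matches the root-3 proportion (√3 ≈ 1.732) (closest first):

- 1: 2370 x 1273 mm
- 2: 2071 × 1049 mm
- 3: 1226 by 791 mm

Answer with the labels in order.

Ratios: 1 = 2370 / 1273 ≈ 1.862; 2 = 2071 / 1049 ≈ 1.974; 3 = 1226 / 791 ≈ 1.550.
|Δ from 1.732|: 1 0.130; 2 0.242; 3 0.182.

1, 3, 2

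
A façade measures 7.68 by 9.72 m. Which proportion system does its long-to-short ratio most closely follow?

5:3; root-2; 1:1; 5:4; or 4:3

5:4

9.72/7.68 ≈ 1.266. Nearest candidates are 5:4 (1.250, off by 0.016) and 4:3 (1.333, off by 0.067).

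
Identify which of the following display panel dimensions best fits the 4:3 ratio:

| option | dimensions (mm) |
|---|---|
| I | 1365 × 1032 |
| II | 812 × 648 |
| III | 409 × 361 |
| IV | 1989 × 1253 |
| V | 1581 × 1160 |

I

Target 4:3 ≈ 1.333.
I: 1.323 (Δ0.010)  II: 1.253 (Δ0.080)  III: 1.133 (Δ0.200)  IV: 1.587 (Δ0.254)  V: 1.363 (Δ0.030)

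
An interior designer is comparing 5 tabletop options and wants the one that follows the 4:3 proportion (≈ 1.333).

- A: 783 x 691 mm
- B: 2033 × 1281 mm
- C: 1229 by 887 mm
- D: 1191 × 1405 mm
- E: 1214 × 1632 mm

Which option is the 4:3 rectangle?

E

Ratios (long/short): A ≈ 1.133; B ≈ 1.587; C ≈ 1.386; D ≈ 1.180; E ≈ 1.344.
4:3 ≈ 1.333; option E is nearest (Δ 0.011).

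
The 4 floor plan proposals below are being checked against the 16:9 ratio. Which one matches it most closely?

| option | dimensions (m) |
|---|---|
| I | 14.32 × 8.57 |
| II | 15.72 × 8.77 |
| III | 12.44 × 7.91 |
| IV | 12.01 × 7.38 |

Ratios (long/short): I ≈ 1.671; II ≈ 1.792; III ≈ 1.573; IV ≈ 1.627.
16:9 ≈ 1.778; option II is nearest (Δ 0.014).

II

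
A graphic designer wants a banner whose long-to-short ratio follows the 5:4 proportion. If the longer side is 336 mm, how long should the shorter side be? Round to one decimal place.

268.8 mm

5:4 = 1.25000.
Shorter side = 336 ÷ 1.25000 ≈ 268.800 → 268.8 mm.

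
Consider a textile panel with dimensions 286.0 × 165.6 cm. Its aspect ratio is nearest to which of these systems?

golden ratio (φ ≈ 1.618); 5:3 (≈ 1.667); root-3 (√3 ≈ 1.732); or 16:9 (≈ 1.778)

root-3

286.0/165.6 ≈ 1.727. Nearest candidates are root-3 (1.732, off by 0.005) and 16:9 (1.778, off by 0.051).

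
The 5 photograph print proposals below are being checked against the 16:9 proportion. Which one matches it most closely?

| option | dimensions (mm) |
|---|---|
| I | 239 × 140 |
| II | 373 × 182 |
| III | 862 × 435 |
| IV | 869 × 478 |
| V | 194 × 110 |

Target 16:9 ≈ 1.778.
I: 1.707 (Δ0.071)  II: 2.049 (Δ0.271)  III: 1.982 (Δ0.204)  IV: 1.818 (Δ0.040)  V: 1.764 (Δ0.014)

V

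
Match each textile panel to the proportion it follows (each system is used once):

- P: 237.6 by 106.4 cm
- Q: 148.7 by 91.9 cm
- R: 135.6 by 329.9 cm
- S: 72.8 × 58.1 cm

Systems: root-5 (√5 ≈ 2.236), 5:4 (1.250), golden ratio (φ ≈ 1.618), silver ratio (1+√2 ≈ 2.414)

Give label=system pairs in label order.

P=root-5, Q=golden ratio, R=silver ratio, S=5:4

P = 237.6/106.4 ≈ 2.233 → root-5 (2.236)
Q = 148.7/91.9 ≈ 1.618 → golden ratio (1.618)
R = 329.9/135.6 ≈ 2.433 → silver ratio (2.414)
S = 72.8/58.1 ≈ 1.253 → 5:4 (1.250)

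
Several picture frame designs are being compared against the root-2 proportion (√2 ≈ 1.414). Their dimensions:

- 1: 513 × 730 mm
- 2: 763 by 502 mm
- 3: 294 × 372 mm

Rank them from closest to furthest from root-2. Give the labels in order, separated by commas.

1, 2, 3

Ratios: 1 = 730 / 513 ≈ 1.423; 2 = 763 / 502 ≈ 1.520; 3 = 372 / 294 ≈ 1.265.
|Δ from 1.414|: 1 0.009; 2 0.106; 3 0.149.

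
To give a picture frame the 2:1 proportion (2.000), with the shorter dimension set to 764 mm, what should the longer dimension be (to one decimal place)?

1528.0 mm

2:1 = 2.00000.
Longer side = 764 × 2.00000 ≈ 1528.000 → 1528.0 mm.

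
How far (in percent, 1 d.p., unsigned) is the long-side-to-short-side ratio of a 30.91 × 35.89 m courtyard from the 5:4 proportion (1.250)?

Ratio = 35.89 / 30.91 ≈ 1.1611.
Ideal 5:4 = 1.2500. |1.1611 − 1.2500| / 1.2500 ≈ 7.11% → 7.1%.

7.1%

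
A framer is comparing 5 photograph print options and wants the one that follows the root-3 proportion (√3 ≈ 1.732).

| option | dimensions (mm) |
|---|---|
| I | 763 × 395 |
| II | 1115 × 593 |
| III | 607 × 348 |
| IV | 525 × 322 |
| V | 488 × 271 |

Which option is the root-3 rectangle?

Ratios (long/short): I ≈ 1.932; II ≈ 1.880; III ≈ 1.744; IV ≈ 1.630; V ≈ 1.801.
root-3 ≈ 1.732; option III is nearest (Δ 0.012).

III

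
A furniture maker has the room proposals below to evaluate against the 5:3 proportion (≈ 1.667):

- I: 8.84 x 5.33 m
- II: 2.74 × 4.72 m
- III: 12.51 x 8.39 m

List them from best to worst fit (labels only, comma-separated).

I: 8.84/5.33 ≈ 1.659 → |1.659 − 1.667| = 0.008
II: 4.72/2.74 ≈ 1.723 → |1.723 − 1.667| = 0.056
III: 12.51/8.39 ≈ 1.491 → |1.491 − 1.667| = 0.176

I, II, III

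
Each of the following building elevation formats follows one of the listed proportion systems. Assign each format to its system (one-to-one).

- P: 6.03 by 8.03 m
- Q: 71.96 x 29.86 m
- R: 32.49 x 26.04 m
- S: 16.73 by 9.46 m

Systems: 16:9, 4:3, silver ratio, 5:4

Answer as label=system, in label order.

P=4:3, Q=silver ratio, R=5:4, S=16:9

Ratios: P ≈ 1.332; Q ≈ 2.410; R ≈ 1.248; S ≈ 1.768.
Targets: 16:9 ≈ 1.778; 4:3 ≈ 1.333; silver ratio ≈ 2.414; 5:4 ≈ 1.250.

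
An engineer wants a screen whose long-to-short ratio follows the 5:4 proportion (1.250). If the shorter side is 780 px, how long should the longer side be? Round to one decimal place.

975.0 px

5:4 = 1.25000.
Longer side = 780 × 1.25000 ≈ 975.000 → 975.0 px.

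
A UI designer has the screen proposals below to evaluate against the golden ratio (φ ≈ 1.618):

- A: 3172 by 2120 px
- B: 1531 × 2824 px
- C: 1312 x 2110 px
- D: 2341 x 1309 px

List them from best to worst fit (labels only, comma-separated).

C, A, D, B

Ratios: A = 3172 / 2120 ≈ 1.496; B = 2824 / 1531 ≈ 1.845; C = 2110 / 1312 ≈ 1.608; D = 2341 / 1309 ≈ 1.788.
|Δ from 1.618|: A 0.122; B 0.227; C 0.010; D 0.170.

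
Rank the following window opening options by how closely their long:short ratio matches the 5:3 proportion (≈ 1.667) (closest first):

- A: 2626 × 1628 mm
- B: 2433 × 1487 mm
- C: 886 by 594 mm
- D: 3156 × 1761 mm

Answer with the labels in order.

A: 2626/1628 ≈ 1.613 → |1.613 − 1.667| = 0.054
B: 2433/1487 ≈ 1.636 → |1.636 − 1.667| = 0.031
C: 886/594 ≈ 1.492 → |1.492 − 1.667| = 0.175
D: 3156/1761 ≈ 1.792 → |1.792 − 1.667| = 0.125

B, A, D, C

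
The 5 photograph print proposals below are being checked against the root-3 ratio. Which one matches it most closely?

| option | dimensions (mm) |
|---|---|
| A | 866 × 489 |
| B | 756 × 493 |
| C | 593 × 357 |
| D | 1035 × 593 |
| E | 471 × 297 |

D

Target root-3 ≈ 1.732.
A: 1.771 (Δ0.039)  B: 1.533 (Δ0.199)  C: 1.661 (Δ0.071)  D: 1.745 (Δ0.013)  E: 1.586 (Δ0.146)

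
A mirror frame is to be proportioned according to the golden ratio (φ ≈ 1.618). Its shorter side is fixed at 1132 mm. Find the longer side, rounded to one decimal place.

golden ratio ≈ 1.61803.
Longer side = 1132 × 1.61803 ≈ 1831.610 → 1831.6 mm.

1831.6 mm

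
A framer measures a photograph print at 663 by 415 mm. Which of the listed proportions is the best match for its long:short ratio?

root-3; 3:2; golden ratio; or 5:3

663/415 ≈ 1.598. Nearest candidates are golden ratio (1.618, off by 0.020) and 5:3 (1.667, off by 0.069).

golden ratio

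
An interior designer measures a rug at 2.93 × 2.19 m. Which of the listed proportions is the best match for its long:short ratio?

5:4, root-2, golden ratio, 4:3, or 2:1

4:3

2.93/2.19 ≈ 1.338. Nearest candidates are 4:3 (1.333, off by 0.005) and root-2 (1.414, off by 0.076).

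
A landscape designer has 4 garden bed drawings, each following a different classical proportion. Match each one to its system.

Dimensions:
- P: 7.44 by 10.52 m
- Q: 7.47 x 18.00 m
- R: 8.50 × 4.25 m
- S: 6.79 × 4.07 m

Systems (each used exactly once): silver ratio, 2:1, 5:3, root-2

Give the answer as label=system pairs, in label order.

Ratios: P ≈ 1.414; Q ≈ 2.410; R ≈ 2.000; S ≈ 1.668.
Targets: silver ratio ≈ 2.414; 2:1 ≈ 2.000; 5:3 ≈ 1.667; root-2 ≈ 1.414.

P=root-2, Q=silver ratio, R=2:1, S=5:3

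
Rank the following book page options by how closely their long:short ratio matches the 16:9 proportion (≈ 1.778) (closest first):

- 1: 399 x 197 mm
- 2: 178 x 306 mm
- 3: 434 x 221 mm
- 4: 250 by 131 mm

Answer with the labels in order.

2, 4, 3, 1

Ratios: 1 = 399 / 197 ≈ 2.025; 2 = 306 / 178 ≈ 1.719; 3 = 434 / 221 ≈ 1.964; 4 = 250 / 131 ≈ 1.908.
|Δ from 1.778|: 1 0.247; 2 0.059; 3 0.186; 4 0.130.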